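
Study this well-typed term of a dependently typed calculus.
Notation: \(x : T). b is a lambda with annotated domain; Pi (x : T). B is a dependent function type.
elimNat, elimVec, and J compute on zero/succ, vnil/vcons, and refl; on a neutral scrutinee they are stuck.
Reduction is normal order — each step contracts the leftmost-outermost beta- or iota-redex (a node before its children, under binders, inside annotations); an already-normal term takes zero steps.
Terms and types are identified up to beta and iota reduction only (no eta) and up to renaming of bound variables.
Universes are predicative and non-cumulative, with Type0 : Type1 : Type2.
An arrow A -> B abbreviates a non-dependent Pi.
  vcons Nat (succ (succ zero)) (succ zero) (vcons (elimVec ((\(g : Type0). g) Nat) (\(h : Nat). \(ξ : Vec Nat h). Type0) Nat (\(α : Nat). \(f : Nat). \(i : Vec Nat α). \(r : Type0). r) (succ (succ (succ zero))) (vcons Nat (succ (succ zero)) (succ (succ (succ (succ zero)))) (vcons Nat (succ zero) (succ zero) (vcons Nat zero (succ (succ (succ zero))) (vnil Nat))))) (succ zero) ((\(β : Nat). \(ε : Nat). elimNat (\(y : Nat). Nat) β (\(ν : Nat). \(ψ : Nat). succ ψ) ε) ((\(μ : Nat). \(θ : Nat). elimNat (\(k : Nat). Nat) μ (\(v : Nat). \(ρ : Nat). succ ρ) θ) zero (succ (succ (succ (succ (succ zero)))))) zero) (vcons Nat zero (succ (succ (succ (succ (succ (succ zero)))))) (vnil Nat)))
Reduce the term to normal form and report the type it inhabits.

normal form:
  vcons Nat (succ (succ zero)) (succ zero) (vcons Nat (succ zero) (succ (succ (succ (succ (succ zero))))) (vcons Nat zero (succ (succ (succ (succ (succ (succ zero)))))) (vnil Nat)))
type:
  Vec Nat (succ (succ (succ zero)))
observation: 37 normal-order steps separate the term from its normal form.


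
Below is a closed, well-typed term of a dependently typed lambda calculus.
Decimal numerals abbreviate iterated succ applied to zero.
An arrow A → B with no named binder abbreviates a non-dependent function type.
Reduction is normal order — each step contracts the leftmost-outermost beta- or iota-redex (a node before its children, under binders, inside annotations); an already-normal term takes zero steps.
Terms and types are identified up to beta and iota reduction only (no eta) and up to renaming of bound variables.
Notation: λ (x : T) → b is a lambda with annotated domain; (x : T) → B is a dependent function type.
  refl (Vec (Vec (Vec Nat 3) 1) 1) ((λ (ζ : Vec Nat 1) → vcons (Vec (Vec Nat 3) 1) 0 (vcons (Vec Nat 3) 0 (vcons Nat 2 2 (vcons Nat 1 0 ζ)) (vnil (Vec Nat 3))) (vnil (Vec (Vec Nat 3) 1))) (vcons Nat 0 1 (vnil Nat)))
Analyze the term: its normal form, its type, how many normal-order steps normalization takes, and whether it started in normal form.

reduced normal form:
  refl (Vec (Vec (Vec Nat 3) 1) 1) (vcons (Vec (Vec Nat 3) 1) 0 (vcons (Vec Nat 3) 0 (vcons Nat 2 2 (vcons Nat 1 0 (vcons Nat 0 1 (vnil Nat)))) (vnil (Vec Nat 3))) (vnil (Vec (Vec Nat 3) 1)))
the term's type:
  Eq (Vec (Vec (Vec Nat 3) 1) 1) (vcons (Vec (Vec Nat 3) 1) 0 (vcons (Vec Nat 3) 0 (vcons Nat 2 2 (vcons Nat 1 0 (vcons Nat 0 1 (vnil Nat)))) (vnil (Vec Nat 3))) (vnil (Vec (Vec Nat 3) 1))) (vcons (Vec (Vec Nat 3) 1) 0 (vcons (Vec Nat 3) 0 (vcons Nat 2 2 (vcons Nat 1 0 (vcons Nat 0 1 (vnil Nat)))) (vnil (Vec Nat 3))) (vnil (Vec (Vec Nat 3) 1)))
reduction steps (normal order): 1
term was already normal: no
first redex: a beta-redex


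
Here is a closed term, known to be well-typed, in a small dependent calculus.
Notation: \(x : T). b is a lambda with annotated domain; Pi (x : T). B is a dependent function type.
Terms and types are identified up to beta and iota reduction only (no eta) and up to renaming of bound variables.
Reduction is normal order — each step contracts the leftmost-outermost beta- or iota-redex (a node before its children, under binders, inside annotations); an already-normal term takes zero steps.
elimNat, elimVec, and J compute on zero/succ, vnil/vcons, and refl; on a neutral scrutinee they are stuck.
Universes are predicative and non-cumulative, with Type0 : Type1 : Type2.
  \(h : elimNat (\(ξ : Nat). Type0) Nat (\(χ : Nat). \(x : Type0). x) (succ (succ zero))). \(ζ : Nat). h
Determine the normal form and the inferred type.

resulting normal form:
  \(h : Nat). \(ξ : Nat). h
inferred type:
  Pi (h : Nat). Pi (ξ : Nat). Nat
observation: reduction starts at an elimNat iota-redex, and 7 normal-order steps reach the normal form.


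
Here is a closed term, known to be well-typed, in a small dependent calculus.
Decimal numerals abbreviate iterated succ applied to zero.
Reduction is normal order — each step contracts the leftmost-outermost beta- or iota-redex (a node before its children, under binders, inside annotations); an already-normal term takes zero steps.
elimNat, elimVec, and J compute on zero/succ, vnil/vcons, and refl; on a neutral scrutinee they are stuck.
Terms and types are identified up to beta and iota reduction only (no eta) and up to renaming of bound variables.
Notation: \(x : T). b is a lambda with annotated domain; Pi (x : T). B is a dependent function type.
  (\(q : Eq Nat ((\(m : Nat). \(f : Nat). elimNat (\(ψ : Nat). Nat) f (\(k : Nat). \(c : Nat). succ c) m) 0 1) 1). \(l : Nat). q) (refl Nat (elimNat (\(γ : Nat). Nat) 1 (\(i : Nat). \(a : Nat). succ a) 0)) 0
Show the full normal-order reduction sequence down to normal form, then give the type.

normal-order reduction:
  (\(q : Eq Nat ((\(m : Nat). \(f : Nat). elimNat (\(ψ : Nat). Nat) f (\(k : Nat). \(c : Nat). succ c) m) 0 1) 1). \(l : Nat). q) (refl Nat (elimNat (\(γ : Nat). Nat) 1 (\(i : Nat). \(a : Nat). succ a) 0)) 0
  ~> (\(q : Nat). refl Nat (elimNat (\(m : Nat). Nat) 1 (\(f : Nat). \(ψ : Nat). succ ψ) 0)) 0
  ~> refl Nat (elimNat (\(q : Nat). Nat) 1 (\(m : Nat). \(f : Nat). succ f) 0)
  ~> refl Nat 1
the term's type:
  Eq Nat 1 1


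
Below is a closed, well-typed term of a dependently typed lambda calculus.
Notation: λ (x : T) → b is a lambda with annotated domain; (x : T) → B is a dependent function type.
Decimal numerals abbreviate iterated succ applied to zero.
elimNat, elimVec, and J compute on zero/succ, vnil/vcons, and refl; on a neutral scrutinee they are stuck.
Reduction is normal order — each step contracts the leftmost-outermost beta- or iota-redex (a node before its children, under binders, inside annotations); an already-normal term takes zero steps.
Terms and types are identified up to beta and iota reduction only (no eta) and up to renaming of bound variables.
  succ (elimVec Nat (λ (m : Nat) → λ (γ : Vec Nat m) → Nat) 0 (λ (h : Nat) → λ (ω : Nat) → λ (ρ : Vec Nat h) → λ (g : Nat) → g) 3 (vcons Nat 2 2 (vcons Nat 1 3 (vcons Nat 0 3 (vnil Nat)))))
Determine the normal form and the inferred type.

normal form:
  1
type:
  Nat


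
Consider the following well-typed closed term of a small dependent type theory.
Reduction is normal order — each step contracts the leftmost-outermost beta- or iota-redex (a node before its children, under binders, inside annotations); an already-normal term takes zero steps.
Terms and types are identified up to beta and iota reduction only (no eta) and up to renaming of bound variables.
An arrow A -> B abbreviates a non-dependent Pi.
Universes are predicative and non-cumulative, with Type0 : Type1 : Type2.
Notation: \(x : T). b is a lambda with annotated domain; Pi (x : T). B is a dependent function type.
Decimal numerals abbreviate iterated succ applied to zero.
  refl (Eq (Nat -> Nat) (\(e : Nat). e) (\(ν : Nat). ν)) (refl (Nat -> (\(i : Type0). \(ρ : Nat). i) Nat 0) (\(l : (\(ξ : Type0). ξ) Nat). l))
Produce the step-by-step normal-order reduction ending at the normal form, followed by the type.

normal-order reduction sequence:
  refl (Eq (Nat -> Nat) (\(e : Nat). e) (\(ν : Nat). ν)) (refl (Nat -> (\(i : Type0). \(ρ : Nat). i) Nat 0) (\(l : (\(ξ : Type0). ξ) Nat). l))
  ~> refl (Eq (Nat -> Nat) (\(e : Nat). e) (\(ν : Nat). ν)) (refl (Nat -> (\(i : Nat). Nat) 0) (\(ρ : (\(l : Type0). l) Nat). ρ))
  ~> refl (Eq (Nat -> Nat) (\(e : Nat). e) (\(ν : Nat). ν)) (refl (Nat -> Nat) (\(i : (\(ρ : Type0). ρ) Nat). i))
  ~> refl (Eq (Nat -> Nat) (\(e : Nat). e) (\(ν : Nat). ν)) (refl (Nat -> Nat) (\(i : Nat). i))
type:
  Eq (Eq (Nat -> Nat) (\(e : Nat). e) (\(ν : Nat). ν)) (refl (Nat -> Nat) (\(i : Nat). i)) (refl (Nat -> Nat) (\(ρ : Nat). ρ))


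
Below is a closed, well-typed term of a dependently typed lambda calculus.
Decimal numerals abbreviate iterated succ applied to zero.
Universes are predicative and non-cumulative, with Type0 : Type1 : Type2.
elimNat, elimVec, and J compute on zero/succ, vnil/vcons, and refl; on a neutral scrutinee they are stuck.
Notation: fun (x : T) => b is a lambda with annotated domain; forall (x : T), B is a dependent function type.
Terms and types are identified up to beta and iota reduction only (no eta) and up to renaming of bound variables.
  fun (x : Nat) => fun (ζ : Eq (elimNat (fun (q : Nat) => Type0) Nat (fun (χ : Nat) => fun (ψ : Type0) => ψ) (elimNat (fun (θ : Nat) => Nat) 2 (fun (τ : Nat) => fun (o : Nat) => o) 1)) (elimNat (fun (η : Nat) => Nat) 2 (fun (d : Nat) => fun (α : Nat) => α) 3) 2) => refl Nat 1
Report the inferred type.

type:
  forall (x : Nat), forall (ζ : Eq Nat 2 2), Eq Nat 1 1


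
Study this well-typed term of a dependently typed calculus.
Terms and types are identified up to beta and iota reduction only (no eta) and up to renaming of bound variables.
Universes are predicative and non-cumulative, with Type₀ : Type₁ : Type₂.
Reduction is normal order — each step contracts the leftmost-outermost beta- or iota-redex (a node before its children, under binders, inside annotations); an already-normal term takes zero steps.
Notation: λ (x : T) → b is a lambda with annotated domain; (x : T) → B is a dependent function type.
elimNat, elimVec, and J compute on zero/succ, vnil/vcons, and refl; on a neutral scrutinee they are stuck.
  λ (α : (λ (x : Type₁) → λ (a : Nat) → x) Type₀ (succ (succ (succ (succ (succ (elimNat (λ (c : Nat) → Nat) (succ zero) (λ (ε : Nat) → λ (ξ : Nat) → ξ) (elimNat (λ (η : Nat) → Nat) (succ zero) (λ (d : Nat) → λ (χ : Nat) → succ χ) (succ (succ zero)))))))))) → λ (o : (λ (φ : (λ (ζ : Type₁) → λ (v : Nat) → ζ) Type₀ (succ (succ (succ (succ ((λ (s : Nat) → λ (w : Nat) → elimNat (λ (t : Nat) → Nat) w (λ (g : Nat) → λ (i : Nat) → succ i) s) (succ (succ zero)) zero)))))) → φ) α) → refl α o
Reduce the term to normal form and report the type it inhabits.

reduced normal form:
  λ (α : Type₀) → λ (x : α) → refl α x
inferred type:
  (α : Type₀) → (x : α) → Eq α x x


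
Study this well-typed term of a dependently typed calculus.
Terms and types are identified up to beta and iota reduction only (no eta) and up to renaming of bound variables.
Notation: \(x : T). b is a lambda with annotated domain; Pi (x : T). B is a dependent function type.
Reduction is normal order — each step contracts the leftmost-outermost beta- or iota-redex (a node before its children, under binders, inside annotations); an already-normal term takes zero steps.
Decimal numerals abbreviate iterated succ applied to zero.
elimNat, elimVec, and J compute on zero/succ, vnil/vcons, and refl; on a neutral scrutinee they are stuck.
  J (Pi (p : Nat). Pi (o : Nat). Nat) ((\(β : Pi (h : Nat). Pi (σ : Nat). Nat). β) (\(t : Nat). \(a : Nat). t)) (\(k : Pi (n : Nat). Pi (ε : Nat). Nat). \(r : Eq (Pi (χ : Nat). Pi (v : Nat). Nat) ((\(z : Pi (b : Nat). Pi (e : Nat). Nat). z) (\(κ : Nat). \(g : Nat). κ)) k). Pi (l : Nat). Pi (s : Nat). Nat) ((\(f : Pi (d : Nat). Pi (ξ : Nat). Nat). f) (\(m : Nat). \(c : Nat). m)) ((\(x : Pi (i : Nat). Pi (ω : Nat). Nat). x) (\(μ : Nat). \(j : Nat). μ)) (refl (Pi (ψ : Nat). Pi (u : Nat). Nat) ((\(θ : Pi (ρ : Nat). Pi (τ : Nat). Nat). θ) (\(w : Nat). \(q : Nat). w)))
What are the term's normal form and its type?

normal form:
  \(p : Nat). \(o : Nat). p
type:
  Pi (p : Nat). Pi (o : Nat). Nat


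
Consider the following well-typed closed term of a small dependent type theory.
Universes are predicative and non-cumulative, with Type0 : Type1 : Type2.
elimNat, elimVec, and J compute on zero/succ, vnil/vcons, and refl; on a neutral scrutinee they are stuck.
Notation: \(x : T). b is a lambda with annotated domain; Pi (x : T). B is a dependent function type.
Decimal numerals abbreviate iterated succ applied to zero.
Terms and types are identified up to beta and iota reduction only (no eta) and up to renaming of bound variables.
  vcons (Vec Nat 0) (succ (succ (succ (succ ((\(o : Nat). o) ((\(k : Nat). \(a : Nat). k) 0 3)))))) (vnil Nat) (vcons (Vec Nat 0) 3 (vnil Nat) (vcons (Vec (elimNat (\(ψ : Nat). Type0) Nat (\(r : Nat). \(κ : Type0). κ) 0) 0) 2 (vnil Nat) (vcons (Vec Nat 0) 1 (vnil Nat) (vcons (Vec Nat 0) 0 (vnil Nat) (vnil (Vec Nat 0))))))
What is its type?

type:
  Vec (Vec Nat 0) 5


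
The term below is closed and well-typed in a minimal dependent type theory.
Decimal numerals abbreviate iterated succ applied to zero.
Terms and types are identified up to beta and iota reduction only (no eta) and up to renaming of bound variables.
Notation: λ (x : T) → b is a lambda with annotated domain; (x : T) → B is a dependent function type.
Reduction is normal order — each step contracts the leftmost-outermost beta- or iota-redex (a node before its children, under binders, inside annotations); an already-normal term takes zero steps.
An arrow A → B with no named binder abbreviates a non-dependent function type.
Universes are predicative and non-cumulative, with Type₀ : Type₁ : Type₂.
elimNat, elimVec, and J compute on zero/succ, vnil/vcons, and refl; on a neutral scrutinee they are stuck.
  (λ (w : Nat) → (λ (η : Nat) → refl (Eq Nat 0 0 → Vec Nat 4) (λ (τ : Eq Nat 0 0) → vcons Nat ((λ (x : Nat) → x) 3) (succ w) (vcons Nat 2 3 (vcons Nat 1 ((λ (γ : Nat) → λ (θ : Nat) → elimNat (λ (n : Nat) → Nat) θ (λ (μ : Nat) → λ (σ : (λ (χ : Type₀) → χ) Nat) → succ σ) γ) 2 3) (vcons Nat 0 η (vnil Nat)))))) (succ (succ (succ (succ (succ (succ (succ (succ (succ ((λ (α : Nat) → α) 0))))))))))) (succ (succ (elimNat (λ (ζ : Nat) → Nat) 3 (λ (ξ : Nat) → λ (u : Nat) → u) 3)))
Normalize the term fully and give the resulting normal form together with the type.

normal form:
  refl (Eq Nat 0 0 → Vec Nat 4) (λ (w : Eq Nat 0 0) → vcons Nat 3 6 (vcons Nat 2 3 (vcons Nat 1 5 (vcons Nat 0 9 (vnil Nat)))))
the term's type:
  Eq (Eq Nat 0 0 → Vec Nat 4) (λ (w : Eq Nat 0 0) → vcons Nat 3 6 (vcons Nat 2 3 (vcons Nat 1 5 (vcons Nat 0 9 (vnil Nat))))) (λ (η : Eq Nat 0 0) → vcons Nat 3 6 (vcons Nat 2 3 (vcons Nat 1 5 (vcons Nat 0 9 (vnil Nat)))))


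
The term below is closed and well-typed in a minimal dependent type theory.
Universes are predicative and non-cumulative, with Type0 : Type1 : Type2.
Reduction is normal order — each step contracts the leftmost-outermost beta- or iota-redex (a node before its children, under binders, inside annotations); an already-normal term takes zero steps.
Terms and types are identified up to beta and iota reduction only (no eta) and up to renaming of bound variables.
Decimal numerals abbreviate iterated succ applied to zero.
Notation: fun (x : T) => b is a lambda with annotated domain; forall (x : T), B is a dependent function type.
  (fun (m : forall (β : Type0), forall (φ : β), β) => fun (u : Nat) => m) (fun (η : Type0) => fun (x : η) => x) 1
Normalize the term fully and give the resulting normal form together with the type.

resulting normal form:
  fun (m : Type0) => fun (β : m) => β
inferred type:
  forall (m : Type0), forall (β : m), m


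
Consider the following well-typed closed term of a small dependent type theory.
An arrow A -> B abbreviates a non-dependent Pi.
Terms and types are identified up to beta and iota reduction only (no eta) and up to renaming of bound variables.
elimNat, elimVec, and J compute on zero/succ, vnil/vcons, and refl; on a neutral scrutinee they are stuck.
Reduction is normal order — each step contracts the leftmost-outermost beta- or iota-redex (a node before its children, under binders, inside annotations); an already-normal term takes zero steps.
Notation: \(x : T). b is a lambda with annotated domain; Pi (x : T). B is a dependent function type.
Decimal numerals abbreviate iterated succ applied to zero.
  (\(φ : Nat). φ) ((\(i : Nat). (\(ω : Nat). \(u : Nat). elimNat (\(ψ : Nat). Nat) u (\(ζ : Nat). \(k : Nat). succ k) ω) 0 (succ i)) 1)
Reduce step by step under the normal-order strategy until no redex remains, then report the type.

reduction (normal order):
  (\(φ : Nat). φ) ((\(i : Nat). (\(ω : Nat). \(u : Nat). elimNat (\(ψ : Nat). Nat) u (\(ζ : Nat). \(k : Nat). succ k) ω) 0 (succ i)) 1)
  ~> (\(φ : Nat). (\(i : Nat). \(ω : Nat). elimNat (\(u : Nat). Nat) ω (\(ψ : Nat). \(ζ : Nat). succ ζ) i) 0 (succ φ)) 1
  ~> (\(φ : Nat). \(i : Nat). elimNat (\(ω : Nat). Nat) i (\(u : Nat). \(ψ : Nat). succ ψ) φ) 0 2
  ~> (\(φ : Nat). elimNat (\(i : Nat). Nat) φ (\(ω : Nat). \(u : Nat). succ u) 0) 2
  ~> elimNat (\(φ : Nat). Nat) 2 (\(i : Nat). \(ω : Nat). succ ω) 0
  ~> 2
inferred type:
  Nat


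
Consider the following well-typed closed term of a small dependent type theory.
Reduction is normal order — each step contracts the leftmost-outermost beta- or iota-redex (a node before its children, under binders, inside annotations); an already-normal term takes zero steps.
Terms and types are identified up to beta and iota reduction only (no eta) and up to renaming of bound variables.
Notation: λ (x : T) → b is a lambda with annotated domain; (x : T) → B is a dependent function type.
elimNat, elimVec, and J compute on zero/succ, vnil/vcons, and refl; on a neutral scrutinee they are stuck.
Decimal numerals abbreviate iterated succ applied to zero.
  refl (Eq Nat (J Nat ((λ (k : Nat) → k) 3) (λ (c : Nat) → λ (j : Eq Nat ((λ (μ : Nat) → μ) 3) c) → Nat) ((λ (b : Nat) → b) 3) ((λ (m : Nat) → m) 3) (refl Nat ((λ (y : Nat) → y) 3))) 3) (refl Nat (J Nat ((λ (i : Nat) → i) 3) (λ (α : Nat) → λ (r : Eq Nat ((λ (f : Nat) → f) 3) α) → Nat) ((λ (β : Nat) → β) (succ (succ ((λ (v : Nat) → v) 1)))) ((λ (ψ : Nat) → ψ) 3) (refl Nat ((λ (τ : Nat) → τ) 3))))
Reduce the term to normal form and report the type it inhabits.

reduced normal form:
  refl (Eq Nat 3 3) (refl Nat 3)
the term's type:
  Eq (Eq Nat 3 3) (refl Nat 3) (refl Nat 3)
observation: 5 normal-order steps normalize the term, beginning with a J iota-redex.


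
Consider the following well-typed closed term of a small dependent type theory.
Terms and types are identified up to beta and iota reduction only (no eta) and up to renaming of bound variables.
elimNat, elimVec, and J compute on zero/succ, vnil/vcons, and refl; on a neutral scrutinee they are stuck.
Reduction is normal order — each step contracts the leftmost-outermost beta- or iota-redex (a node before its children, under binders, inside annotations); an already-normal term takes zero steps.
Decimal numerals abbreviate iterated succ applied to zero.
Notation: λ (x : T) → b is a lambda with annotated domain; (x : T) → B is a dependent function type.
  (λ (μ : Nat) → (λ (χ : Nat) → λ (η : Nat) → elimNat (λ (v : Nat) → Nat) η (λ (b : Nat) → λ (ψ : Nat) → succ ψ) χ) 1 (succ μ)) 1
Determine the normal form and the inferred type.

reduced normal form:
  3
type:
  Nat
observation: the first redex contracted is a beta-redex; the normal form is reached in 7 normal-order steps.


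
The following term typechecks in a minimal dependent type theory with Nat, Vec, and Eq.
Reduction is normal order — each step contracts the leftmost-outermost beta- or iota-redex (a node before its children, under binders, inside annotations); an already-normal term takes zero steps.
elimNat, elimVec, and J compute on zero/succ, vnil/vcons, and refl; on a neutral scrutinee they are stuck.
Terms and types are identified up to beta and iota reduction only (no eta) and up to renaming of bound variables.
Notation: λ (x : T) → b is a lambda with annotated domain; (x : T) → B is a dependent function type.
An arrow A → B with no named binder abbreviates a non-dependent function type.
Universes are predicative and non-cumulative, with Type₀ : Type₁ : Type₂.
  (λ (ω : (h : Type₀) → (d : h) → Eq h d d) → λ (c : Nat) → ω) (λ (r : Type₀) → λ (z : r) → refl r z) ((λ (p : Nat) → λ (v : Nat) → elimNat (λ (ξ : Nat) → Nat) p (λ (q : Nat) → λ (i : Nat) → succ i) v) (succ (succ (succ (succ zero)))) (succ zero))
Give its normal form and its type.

resulting normal form:
  λ (ω : Type₀) → λ (h : ω) → refl ω h
type:
  (ω : Type₀) → (h : ω) → Eq ω h h
observation: the term reaches its normal form after 2 normal-order steps.


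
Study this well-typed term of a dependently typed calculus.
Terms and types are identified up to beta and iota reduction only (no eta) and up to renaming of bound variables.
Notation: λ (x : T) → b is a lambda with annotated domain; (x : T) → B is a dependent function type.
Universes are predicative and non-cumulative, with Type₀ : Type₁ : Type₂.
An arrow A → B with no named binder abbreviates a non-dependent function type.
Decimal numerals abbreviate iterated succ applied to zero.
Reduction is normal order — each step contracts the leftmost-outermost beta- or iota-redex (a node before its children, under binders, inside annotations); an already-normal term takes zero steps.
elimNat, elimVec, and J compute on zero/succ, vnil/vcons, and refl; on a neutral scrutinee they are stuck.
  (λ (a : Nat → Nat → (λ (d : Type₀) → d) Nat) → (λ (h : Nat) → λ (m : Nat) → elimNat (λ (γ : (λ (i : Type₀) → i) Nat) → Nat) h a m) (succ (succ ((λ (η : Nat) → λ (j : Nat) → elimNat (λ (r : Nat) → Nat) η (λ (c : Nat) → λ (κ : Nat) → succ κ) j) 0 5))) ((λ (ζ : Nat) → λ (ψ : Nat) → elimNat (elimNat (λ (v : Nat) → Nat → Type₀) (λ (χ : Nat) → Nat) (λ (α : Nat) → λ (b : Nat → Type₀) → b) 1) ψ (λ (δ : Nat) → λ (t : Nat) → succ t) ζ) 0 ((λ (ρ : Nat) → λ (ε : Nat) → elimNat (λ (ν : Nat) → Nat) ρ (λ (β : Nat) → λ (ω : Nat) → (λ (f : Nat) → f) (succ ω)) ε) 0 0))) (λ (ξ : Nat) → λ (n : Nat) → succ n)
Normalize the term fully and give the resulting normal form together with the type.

normal form:
  7
inferred type:
  Nat
observation: the term reaches its normal form after 29 normal-order steps.


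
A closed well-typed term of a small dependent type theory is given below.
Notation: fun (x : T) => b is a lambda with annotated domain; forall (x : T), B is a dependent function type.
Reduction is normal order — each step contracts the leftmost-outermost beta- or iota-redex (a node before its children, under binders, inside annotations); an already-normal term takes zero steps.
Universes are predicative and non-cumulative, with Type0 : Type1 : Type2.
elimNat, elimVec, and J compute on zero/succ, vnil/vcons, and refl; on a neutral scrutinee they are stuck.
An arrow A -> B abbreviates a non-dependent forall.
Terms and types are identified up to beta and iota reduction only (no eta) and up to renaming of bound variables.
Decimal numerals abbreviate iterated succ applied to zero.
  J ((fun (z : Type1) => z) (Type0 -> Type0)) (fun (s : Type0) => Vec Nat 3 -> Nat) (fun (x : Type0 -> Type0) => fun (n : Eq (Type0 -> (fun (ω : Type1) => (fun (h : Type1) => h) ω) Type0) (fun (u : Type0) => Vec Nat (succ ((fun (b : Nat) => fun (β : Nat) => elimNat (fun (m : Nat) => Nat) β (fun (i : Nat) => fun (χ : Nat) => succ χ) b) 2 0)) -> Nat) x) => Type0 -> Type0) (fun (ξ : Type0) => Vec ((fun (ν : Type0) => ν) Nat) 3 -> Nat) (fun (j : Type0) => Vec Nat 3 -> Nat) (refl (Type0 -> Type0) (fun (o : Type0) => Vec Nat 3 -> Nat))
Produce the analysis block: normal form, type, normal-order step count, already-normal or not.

normal form:
  fun (z : Type0) => Vec Nat 3 -> Nat
inferred type:
  Type0 -> Type0
reduction steps (normal order): 2
term was already normal: no
first redex: a J iota-redex


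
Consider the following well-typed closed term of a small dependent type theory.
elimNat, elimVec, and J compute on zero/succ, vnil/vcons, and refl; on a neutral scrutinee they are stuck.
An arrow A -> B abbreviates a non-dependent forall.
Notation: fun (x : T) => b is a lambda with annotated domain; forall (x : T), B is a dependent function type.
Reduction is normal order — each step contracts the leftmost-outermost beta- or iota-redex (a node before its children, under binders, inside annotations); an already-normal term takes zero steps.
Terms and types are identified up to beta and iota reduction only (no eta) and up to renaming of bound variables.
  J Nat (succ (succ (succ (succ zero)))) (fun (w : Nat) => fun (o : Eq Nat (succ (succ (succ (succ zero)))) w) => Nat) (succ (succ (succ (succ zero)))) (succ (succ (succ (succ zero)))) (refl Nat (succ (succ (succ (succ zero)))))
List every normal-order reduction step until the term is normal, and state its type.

reduction (normal order):
  J Nat (succ (succ (succ (succ zero)))) (fun (w : Nat) => fun (o : Eq Nat (succ (succ (succ (succ zero)))) w) => Nat) (succ (succ (succ (succ zero)))) (succ (succ (succ (succ zero)))) (refl Nat (succ (succ (succ (succ zero)))))
  ~> succ (succ (succ (succ zero)))
inferred type:
  Nat


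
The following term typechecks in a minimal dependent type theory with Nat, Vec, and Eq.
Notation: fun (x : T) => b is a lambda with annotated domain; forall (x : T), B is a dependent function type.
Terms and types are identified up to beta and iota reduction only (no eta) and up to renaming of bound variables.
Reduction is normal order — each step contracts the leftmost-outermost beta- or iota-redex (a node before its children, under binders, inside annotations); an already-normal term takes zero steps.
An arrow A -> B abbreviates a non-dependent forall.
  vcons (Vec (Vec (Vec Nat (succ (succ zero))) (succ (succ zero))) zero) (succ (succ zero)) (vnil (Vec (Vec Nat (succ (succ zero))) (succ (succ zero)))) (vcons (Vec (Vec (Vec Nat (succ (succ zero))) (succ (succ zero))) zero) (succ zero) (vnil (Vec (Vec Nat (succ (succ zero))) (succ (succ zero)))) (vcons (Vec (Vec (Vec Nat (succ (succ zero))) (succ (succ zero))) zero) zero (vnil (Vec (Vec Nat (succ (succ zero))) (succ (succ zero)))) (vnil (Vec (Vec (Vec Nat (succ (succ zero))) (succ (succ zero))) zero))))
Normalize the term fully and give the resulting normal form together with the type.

reduced normal form:
  vcons (Vec (Vec (Vec Nat (succ (succ zero))) (succ (succ zero))) zero) (succ (succ zero)) (vnil (Vec (Vec Nat (succ (succ zero))) (succ (succ zero)))) (vcons (Vec (Vec (Vec Nat (succ (succ zero))) (succ (succ zero))) zero) (succ zero) (vnil (Vec (Vec Nat (succ (succ zero))) (succ (succ zero)))) (vcons (Vec (Vec (Vec Nat (succ (succ zero))) (succ (succ zero))) zero) zero (vnil (Vec (Vec Nat (succ (succ zero))) (succ (succ zero)))) (vnil (Vec (Vec (Vec Nat (succ (succ zero))) (succ (succ zero))) zero))))
type:
  Vec (Vec (Vec (Vec Nat (succ (succ zero))) (succ (succ zero))) zero) (succ (succ (succ zero)))


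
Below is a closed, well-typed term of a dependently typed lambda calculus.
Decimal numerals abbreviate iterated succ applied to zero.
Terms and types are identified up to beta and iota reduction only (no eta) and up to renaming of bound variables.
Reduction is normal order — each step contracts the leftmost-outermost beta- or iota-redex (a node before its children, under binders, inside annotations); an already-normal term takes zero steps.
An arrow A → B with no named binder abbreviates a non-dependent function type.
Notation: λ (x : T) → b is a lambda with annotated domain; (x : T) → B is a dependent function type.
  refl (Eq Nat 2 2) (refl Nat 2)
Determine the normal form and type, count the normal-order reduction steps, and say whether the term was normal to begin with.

normal form:
  refl (Eq Nat 2 2) (refl Nat 2)
type:
  Eq (Eq Nat 2 2) (refl Nat 2) (refl Nat 2)
steps to reach normal form (normal order): 0
term was already normal: yes


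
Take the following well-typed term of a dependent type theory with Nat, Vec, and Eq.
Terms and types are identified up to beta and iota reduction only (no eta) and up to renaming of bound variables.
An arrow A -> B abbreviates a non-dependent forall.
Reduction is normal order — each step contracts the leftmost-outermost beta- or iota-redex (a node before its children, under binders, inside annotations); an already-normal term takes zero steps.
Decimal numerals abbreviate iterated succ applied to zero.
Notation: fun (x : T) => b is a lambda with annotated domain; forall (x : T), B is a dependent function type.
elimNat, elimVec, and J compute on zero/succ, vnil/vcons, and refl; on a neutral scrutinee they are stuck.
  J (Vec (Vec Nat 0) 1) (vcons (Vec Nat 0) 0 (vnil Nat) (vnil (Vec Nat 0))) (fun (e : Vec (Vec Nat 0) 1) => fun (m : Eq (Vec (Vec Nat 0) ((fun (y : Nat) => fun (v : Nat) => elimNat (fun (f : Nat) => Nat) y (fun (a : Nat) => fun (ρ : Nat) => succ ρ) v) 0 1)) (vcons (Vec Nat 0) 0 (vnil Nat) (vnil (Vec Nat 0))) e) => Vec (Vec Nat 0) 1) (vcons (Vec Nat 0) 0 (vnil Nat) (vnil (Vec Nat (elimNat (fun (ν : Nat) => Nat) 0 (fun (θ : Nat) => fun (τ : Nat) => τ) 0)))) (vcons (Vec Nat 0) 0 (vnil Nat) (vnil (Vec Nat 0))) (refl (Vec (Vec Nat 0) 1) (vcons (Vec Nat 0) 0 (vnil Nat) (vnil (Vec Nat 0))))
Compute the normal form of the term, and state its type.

resulting normal form:
  vcons (Vec Nat 0) 0 (vnil Nat) (vnil (Vec Nat 0))
the term's type:
  Vec (Vec Nat 0) 1


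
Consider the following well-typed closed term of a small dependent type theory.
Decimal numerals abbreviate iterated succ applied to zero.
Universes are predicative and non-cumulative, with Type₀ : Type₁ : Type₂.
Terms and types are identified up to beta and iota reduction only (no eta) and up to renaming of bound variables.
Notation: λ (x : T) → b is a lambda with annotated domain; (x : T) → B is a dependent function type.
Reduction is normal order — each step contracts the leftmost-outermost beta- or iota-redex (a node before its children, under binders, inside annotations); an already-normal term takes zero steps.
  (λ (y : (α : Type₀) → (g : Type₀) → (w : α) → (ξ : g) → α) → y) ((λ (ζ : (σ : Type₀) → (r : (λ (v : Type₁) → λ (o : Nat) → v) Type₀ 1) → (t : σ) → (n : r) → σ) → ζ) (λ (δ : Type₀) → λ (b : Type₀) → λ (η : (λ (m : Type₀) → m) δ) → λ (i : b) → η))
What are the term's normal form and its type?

reduced normal form:
  λ (y : Type₀) → λ (α : Type₀) → λ (g : y) → λ (w : α) → g
the term's type:
  (y : Type₀) → (α : Type₀) → (g : y) → (w : α) → y


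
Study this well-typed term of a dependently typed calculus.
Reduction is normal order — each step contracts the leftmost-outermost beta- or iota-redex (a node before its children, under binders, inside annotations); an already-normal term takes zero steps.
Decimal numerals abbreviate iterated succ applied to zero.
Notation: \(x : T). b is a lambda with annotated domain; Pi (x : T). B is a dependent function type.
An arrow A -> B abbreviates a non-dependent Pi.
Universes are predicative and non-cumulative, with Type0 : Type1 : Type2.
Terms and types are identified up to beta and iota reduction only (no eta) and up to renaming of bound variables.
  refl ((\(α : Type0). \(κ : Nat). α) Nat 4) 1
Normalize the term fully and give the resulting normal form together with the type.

resulting normal form:
  refl Nat 1
the term's type:
  Eq Nat 1 1


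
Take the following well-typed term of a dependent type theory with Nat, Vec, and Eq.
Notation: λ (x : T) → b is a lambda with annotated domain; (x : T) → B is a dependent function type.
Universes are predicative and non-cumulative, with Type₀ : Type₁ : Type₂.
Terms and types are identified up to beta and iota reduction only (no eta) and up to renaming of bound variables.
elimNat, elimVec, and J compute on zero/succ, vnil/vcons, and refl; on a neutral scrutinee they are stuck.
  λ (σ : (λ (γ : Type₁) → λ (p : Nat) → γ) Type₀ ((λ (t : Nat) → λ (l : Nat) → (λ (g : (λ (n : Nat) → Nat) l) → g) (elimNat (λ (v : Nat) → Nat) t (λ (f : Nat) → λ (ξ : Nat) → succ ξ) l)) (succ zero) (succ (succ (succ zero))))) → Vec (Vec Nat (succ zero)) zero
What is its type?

the term's type:
  (σ : Type₀) → Type₀


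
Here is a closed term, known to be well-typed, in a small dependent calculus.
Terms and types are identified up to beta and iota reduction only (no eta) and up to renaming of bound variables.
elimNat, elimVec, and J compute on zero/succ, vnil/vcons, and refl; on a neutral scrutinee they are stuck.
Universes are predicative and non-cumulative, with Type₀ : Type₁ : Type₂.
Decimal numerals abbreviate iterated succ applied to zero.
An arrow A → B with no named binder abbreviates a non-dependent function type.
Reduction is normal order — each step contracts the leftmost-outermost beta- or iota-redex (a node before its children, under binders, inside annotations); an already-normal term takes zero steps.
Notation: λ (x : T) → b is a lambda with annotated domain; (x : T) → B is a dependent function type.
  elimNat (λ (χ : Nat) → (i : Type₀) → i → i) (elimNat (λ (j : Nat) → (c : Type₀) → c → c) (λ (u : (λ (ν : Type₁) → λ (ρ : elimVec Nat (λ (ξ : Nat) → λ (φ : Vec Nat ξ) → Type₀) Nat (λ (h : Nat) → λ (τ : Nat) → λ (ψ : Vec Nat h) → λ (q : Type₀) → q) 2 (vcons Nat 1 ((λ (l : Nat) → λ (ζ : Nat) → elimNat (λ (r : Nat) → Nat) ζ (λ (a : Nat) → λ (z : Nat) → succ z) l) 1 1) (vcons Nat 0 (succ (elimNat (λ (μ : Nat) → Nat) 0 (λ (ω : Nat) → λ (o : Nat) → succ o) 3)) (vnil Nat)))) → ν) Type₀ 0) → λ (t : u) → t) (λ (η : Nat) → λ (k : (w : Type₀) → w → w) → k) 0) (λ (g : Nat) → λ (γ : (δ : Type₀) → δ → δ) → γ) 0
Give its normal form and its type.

resulting normal form:
  λ (χ : Type₀) → λ (i : χ) → i
the term's type:
  (χ : Type₀) → χ → χ


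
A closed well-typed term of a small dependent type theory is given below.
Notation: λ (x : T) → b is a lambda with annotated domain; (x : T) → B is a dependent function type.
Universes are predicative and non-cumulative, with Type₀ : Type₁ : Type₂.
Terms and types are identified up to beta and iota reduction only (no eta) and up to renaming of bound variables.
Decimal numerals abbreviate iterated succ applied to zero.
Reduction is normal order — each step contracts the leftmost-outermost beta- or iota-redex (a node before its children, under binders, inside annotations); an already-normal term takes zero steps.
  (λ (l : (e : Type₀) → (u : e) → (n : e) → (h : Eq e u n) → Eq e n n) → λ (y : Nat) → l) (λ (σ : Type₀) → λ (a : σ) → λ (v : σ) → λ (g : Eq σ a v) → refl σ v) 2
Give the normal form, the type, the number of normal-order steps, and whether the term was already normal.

reduced normal form:
  λ (l : Type₀) → λ (e : l) → λ (u : l) → λ (n : Eq l e u) → refl l u
type:
  (l : Type₀) → (e : l) → (u : l) → (n : Eq l e u) → Eq l u u
steps to reach normal form (normal order): 2
term was already normal: no
first contracted redex: a beta-redex


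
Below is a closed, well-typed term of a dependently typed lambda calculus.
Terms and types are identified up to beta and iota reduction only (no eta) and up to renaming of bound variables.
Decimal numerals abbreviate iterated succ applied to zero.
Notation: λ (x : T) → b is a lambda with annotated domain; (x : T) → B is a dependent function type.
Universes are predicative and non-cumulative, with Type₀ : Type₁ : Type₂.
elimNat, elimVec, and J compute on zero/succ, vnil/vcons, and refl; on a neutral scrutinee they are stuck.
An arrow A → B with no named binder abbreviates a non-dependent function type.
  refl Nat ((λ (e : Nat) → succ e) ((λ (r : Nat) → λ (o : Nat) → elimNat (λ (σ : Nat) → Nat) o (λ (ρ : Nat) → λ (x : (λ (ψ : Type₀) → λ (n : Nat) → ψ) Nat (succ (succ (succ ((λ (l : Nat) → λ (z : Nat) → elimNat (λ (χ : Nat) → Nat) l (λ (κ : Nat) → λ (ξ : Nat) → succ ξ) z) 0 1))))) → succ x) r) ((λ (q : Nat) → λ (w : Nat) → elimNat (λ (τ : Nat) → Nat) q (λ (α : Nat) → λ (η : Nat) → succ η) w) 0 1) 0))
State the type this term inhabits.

inferred type:
  Eq Nat 2 2


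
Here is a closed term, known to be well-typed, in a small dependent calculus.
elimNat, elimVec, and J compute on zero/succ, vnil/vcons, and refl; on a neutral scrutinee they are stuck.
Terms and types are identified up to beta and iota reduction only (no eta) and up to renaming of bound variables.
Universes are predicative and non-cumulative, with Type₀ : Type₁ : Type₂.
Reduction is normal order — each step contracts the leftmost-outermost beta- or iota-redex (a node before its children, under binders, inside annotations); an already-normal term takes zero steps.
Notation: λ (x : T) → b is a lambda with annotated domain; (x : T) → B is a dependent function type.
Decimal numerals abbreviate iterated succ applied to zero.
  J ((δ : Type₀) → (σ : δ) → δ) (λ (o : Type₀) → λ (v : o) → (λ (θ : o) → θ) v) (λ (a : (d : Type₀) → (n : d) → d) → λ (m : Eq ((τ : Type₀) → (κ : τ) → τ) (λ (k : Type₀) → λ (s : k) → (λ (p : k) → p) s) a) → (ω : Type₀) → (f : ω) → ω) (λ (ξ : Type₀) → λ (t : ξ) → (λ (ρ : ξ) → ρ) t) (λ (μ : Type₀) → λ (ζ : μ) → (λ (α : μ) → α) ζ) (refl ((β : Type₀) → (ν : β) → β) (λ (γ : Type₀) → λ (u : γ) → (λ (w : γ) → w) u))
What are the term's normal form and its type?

resulting normal form:
  λ (δ : Type₀) → λ (σ : δ) → σ
inferred type:
  (δ : Type₀) → (σ : δ) → δ
observation: 2 normal-order steps normalize the term, beginning with a J iota-redex.


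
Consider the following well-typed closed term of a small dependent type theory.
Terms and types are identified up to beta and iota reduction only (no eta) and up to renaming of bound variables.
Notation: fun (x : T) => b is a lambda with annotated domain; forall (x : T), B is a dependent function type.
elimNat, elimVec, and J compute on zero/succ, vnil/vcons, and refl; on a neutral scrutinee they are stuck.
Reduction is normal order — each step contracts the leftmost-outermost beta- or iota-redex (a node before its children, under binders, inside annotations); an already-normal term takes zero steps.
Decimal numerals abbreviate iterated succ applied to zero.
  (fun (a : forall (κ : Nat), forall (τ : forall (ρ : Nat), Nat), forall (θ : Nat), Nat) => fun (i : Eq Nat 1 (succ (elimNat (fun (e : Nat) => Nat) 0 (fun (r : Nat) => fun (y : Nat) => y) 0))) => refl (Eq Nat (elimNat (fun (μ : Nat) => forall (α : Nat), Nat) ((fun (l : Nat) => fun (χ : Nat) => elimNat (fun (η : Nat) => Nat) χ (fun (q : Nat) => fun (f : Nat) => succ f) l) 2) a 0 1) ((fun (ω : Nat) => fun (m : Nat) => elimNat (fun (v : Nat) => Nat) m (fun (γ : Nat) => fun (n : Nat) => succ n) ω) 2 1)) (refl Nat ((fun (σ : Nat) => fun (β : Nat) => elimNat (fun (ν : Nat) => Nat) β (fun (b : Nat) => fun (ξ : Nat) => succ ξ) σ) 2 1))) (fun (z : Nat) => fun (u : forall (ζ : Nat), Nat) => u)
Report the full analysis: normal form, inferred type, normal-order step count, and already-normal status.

reduced normal form:
  fun (a : Eq Nat 1 1) => refl (Eq Nat 3 3) (refl Nat 3)
type:
  forall (a : Eq Nat 1 1), Eq (Eq Nat 3 3) (refl Nat 3) (refl Nat 3)
normal-order step count: 30
term was already normal: no
first contracted redex: a beta-redex


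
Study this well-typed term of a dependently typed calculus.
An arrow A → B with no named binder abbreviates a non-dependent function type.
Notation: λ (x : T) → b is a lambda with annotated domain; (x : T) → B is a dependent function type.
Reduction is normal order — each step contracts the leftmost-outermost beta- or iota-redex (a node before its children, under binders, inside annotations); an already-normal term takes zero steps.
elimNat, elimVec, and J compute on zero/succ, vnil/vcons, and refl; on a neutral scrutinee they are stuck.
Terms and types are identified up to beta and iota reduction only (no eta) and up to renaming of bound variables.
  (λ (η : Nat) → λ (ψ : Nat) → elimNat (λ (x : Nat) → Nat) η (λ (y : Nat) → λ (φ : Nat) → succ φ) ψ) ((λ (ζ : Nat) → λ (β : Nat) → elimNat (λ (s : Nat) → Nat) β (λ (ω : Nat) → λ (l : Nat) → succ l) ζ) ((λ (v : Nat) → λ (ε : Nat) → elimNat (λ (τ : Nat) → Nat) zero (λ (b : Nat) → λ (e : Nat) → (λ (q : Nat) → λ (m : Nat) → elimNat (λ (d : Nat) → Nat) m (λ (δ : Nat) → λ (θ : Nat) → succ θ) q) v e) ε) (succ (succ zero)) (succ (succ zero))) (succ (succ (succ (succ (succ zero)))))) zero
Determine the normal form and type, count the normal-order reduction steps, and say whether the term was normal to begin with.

normal form:
  succ (succ (succ (succ (succ (succ (succ (succ (succ zero))))))))
inferred type:
  Nat
steps to reach normal form (normal order): 45
started in normal form: no
first redex: a beta-redex
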